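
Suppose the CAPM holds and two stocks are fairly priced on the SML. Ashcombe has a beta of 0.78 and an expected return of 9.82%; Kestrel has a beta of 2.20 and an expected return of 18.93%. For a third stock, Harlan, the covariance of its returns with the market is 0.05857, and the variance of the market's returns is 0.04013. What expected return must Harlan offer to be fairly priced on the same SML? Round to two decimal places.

MRP = (18.93% − 9.82%) / (2.20 − 0.78) = 6.4155%
R_f = 9.82% − 0.78 × 6.4155% = 4.8159%
β_Harlan = Cov / Var(R_m) = 0.05857 / 0.04013 = 1.4595
E(R_Harlan) = R_f + β × MRP = 4.8159% + 1.4595 × 6.4155% = 14.18%

14.18%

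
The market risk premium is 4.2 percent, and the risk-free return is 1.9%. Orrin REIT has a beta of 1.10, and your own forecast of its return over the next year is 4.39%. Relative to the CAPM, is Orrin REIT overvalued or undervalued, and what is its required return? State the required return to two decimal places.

Overvalued; required return 6.52%

Required return = R_f + β·MRP = 1.9% + 1.10 × 4.2% = 6.52%
Forecast 4.39% < required 6.52% → the stock plots below the SML → overvalued.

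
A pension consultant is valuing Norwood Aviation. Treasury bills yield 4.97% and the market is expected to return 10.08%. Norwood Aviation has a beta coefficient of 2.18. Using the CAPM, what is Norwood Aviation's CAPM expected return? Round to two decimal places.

16.11%

Market risk premium = E(R_m) − R_f = 10.08% − 4.97% = 5.11%
E(R) = R_f + β × MRP = 4.97% + 2.18 × 5.11% = 16.11%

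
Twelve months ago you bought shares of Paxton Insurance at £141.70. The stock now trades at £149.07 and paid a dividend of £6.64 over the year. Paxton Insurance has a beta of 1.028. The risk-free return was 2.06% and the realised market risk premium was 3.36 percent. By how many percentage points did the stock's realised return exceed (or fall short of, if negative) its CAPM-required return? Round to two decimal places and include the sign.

Realised HPR = (P1 + D1 − P0) / P0 = (149.07 + 6.64 − 141.70) / 141.70 = 14.01 / 141.70 = 9.8871%
CAPM required = R_f + β·MRP = 2.06% + 1.028 × 3.36% = 5.51408%
α = realised − required = 9.8871% − 5.51408% = +4.37%

+4.37%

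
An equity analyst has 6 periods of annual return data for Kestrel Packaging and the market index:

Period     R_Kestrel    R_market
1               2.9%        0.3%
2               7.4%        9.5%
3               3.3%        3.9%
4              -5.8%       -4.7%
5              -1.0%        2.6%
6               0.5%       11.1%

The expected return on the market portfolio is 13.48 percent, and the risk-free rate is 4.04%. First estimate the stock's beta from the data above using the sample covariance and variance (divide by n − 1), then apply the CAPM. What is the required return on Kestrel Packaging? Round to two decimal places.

Mean R_i = (2.9 + 7.4 + 3.3 − 5.8 − 1.0 + 0.5) / 6 = 1.2167%
Mean R_m = (0.3 + 9.5 + 3.9 − 4.7 + 2.6 + 11.1) / 6 = 3.7833%
Σ(R_i − R̄_i)(R_m − R̄_m) = 86.6317  ⇒  Cov = 86.6317 / 5 = 17.3263
Σ(R_m − R̄_m)² = 171.7283  ⇒  Var(R_m) = 171.7283 / 5 = 34.3457
β = Cov / Var(R_m) = 17.3263 / 34.3457 = 0.5045
MRP = 13.48% − 4.04% = 9.44%
E(R) = R_f + β × MRP = 4.04% + 0.5045 × 9.44% = 8.80%

8.80%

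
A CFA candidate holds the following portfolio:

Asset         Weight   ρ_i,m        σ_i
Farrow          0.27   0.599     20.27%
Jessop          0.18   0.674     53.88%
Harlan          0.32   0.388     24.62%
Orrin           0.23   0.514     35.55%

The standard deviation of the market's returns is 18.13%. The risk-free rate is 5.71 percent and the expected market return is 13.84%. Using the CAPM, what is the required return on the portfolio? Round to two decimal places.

β_Farrow = 0.599 × 20.27% / 18.13% = 0.6697
β_Jessop = 0.674 × 53.88% / 18.13% = 2.0030
β_Harlan = 0.388 × 24.62% / 18.13% = 0.5269
β_Orrin = 0.514 × 35.55% / 18.13% = 1.0079
β_P = Σ w_i β_i = 0.27×0.6697 + 0.18×2.0030 + 0.32×0.5269 + 0.23×1.0079 = 0.9418
MRP = 13.84% − 5.71% = 8.13%
E(R_P) = R_f + β_P × MRP = 5.71% + 0.9418 × 8.13% = 13.37%

13.37%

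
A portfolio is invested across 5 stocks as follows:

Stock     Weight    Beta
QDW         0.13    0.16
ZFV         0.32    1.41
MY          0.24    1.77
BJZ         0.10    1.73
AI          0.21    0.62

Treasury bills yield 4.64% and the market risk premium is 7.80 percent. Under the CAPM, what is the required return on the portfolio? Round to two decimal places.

14.00%

β_P = Σ w_i β_i = 0.13×0.16 + 0.32×1.41 + 0.24×1.77 + 0.10×1.73 + 0.21×0.62 = 1.2000
E(R_P) = R_f + β_P × MRP = 4.64% + 1.2000 × 7.80% = 14.00%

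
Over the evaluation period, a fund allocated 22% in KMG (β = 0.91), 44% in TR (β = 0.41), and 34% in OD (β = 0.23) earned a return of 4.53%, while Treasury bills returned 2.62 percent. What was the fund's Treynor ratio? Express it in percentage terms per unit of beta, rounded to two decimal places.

4.16%

β_P = 0.22×0.91 + 0.44×0.41 + 0.34×0.23 = 0.4588
Treynor = (R_P − R_f) / β_P = (4.53% − 2.62%) / 0.4588 = 1.91% / 0.4588 = 4.16%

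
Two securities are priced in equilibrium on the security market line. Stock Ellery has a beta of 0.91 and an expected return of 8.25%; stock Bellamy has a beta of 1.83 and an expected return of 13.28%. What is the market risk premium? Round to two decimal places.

5.47%

Both satisfy E(R) = R_f + β·MRP, so the slope of the SML is
MRP = (13.28% − 8.25%) / (1.83 − 0.91) = 5.03% / 0.92 = 5.4674%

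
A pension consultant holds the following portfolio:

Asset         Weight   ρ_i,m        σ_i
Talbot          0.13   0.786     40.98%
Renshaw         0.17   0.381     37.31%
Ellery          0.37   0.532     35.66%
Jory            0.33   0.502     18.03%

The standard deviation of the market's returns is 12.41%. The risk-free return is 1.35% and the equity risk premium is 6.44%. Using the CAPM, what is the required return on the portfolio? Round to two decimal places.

β_Talbot = 0.786 × 40.98% / 12.41% = 2.5955
β_Renshaw = 0.381 × 37.31% / 12.41% = 1.1455
β_Ellery = 0.532 × 35.66% / 12.41% = 1.5287
β_Jory = 0.502 × 18.03% / 12.41% = 0.7293
β_P = Σ w_i β_i = 0.13×2.5955 + 0.17×1.1455 + 0.37×1.5287 + 0.33×0.7293 = 1.3384
E(R_P) = R_f + β_P × MRP = 1.35% + 1.3384 × 6.44% = 9.97%

9.97%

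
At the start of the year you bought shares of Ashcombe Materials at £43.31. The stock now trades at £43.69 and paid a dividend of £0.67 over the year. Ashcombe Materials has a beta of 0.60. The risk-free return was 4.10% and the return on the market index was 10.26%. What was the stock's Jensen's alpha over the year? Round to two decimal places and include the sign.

-5.37%

Realised HPR = (P1 + D1 − P0) / P0 = (43.69 + 0.67 − 43.31) / 43.31 = 1.05 / 43.31 = 2.4244%
MRP = 10.26% − 4.10% = 6.16%
CAPM required = R_f + β·MRP = 4.10% + 0.60 × 6.16% = 7.7960%
α = realised − required = 2.4244% − 7.7960% = -5.37%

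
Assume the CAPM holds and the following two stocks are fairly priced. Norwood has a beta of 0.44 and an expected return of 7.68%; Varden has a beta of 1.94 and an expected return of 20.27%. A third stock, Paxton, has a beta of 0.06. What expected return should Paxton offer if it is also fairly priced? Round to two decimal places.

MRP (SML slope) = (20.27% − 7.68%) / (1.94 − 0.44) = 12.59% / 1.50 = 8.3933%
R_f (intercept) = 7.68% − 0.44 × 8.3933% = 3.9869%
E(R_Paxton) = R_f + β × MRP = 3.9869% + 0.06 × 8.3933% = 4.49%

4.49%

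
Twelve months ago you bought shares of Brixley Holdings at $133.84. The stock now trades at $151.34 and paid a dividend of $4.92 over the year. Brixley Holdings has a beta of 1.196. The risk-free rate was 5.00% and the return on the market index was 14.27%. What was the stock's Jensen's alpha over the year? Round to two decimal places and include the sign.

Realised HPR = (P1 + D1 − P0) / P0 = (151.34 + 4.92 − 133.84) / 133.84 = 22.42 / 133.84 = 16.7513%
MRP = 14.27% − 5.00% = 9.27%
CAPM required = R_f + β·MRP = 5.00% + 1.196 × 9.27% = 16.08692%
α = realised − required = 16.7513% − 16.08692% = +0.66%

+0.66%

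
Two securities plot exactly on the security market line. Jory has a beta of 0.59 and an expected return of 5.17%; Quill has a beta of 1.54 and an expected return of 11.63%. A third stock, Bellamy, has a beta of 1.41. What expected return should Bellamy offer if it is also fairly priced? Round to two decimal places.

MRP (SML slope) = (11.63% − 5.17%) / (1.54 − 0.59) = 6.46% / 0.95 = 6.8000%
R_f (intercept) = 5.17% − 0.59 × 6.8000% = 1.1580%
E(R_Bellamy) = R_f + β × MRP = 1.1580% + 1.41 × 6.8000% = 10.75%

10.75%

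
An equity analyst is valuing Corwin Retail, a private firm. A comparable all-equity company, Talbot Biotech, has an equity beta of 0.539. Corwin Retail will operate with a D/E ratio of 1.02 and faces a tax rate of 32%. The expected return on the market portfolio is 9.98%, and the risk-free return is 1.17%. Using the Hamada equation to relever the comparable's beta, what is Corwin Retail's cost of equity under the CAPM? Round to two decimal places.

β_L = β_U × [1 + (1 − t)(D/E)] = 0.539 × [1 + (1 − 0.32) × 1.02]
    = 0.539 × [1 + 0.68 × 1.02] = 0.539 × 1.6936 = 0.9129
MRP = 9.98% − 1.17% = 8.81%
E(R) = R_f + β_L × MRP = 1.17% + 0.9129 × 8.81% = 9.21%

9.21%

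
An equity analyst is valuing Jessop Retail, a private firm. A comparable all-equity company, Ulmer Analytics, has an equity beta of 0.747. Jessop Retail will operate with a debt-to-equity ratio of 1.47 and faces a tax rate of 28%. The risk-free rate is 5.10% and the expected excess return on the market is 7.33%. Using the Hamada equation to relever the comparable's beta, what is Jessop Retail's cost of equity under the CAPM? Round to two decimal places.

β_L = β_U × [1 + (1 − t)(D/E)] = 0.747 × [1 + (1 − 0.28) × 1.47]
    = 0.747 × [1 + 0.72 × 1.47] = 0.747 × 2.0584 = 1.5376
E(R) = R_f + β_L × MRP = 5.10% + 1.5376 × 7.33% = 16.37%

16.37%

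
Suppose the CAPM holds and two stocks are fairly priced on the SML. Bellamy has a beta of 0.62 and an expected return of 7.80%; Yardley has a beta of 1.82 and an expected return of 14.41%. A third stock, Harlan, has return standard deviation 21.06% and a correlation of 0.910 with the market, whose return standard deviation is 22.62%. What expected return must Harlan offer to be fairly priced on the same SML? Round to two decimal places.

MRP = (14.41% − 7.80%) / (1.82 − 0.62) = 5.5083%
R_f = 7.80% − 0.62 × 5.5083% = 4.3849%
β_Harlan = ρ·σ_i/σ_m = 0.910 × 21.06 / 22.62 = 0.8472
E(R_Harlan) = R_f + β × MRP = 4.3849% + 0.8472 × 5.5083% = 9.05%

9.05%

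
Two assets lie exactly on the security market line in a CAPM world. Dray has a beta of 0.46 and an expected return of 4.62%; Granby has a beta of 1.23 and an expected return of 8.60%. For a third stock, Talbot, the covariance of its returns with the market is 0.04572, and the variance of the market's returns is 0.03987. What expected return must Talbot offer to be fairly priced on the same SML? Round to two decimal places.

8.17%

MRP = (8.60% − 4.62%) / (1.23 − 0.46) = 5.1688%
R_f = 4.62% − 0.46 × 5.1688% = 2.2424%
β_Talbot = Cov / Var(R_m) = 0.04572 / 0.03987 = 1.1467
E(R_Talbot) = R_f + β × MRP = 2.2424% + 1.1467 × 5.1688% = 8.17%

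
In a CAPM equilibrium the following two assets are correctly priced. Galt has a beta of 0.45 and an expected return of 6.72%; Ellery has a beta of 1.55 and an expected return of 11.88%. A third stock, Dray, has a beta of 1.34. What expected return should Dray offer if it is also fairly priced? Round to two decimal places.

MRP (SML slope) = (11.88% − 6.72%) / (1.55 − 0.45) = 5.16% / 1.10 = 4.6909%
R_f (intercept) = 6.72% − 0.45 × 4.6909% = 4.6091%
E(R_Dray) = R_f + β × MRP = 4.6091% + 1.34 × 4.6909% = 10.89%

10.89%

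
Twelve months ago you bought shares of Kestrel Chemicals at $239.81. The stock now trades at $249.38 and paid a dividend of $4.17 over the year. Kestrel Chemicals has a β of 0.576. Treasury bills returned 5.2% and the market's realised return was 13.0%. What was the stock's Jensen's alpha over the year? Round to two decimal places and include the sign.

-3.96%

Realised HPR = (P1 + D1 − P0) / P0 = (249.38 + 4.17 − 239.81) / 239.81 = 13.74 / 239.81 = 5.7295%
MRP = 13.0% − 5.2% = 7.80%
CAPM required = R_f + β·MRP = 5.2% + 0.576 × 7.8% = 9.6928%
α = realised − required = 5.7295% − 9.6928% = -3.96%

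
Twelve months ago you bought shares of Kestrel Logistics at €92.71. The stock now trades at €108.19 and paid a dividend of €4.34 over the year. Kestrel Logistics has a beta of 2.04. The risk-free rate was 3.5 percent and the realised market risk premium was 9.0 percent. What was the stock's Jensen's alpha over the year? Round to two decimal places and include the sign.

-0.48%

Realised HPR = (P1 + D1 − P0) / P0 = (108.19 + 4.34 − 92.71) / 92.71 = 19.82 / 92.71 = 21.3785%
CAPM required = R_f + β·MRP = 3.5% + 2.04 × 9.0% = 21.8600%
α = realised − required = 21.3785% − 21.8600% = -0.48%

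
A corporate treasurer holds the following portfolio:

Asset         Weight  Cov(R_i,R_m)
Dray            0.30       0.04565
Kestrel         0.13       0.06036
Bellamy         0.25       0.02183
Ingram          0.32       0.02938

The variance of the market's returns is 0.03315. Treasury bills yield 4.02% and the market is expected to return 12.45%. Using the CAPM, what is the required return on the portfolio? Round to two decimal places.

13.28%

β_Dray = 0.04565 / 0.03315 = 1.3771
β_Kestrel = 0.06036 / 0.03315 = 1.8208
β_Bellamy = 0.02183 / 0.03315 = 0.6585
β_Ingram = 0.02938 / 0.03315 = 0.8863
β_P = Σ w_i β_i = 0.30×1.3771 + 0.13×1.8208 + 0.25×0.6585 + 0.32×0.8863 = 1.0981
MRP = 12.45% − 4.02% = 8.43%
E(R_P) = R_f + β_P × MRP = 4.02% + 1.0981 × 8.43% = 13.28%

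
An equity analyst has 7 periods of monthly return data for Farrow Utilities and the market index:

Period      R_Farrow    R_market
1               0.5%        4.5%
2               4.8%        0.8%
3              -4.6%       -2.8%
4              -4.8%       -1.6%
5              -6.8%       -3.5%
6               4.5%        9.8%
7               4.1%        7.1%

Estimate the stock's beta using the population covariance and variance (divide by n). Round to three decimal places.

Mean R_i = (0.5 + 4.8 − 4.6 − 4.8 − 6.8 + 4.5 + 4.1) / 7 = -0.3286%
Mean R_m = (4.5 + 0.8 − 2.8 − 1.6 − 3.5 + 9.8 + 7.1) / 7 = 2.0429%
Σ(R_i − R̄_i)(R_m − R̄_m) = 128.3586  ⇒  Cov = 128.3586 / 7 = 18.3369
Σ(R_m − R̄_m)² = 160.7771  ⇒  Var(R_m) = 160.7771 / 7 = 22.9682
β = Cov / Var(R_m) = 18.3369 / 22.9682 = 0.7984

0.798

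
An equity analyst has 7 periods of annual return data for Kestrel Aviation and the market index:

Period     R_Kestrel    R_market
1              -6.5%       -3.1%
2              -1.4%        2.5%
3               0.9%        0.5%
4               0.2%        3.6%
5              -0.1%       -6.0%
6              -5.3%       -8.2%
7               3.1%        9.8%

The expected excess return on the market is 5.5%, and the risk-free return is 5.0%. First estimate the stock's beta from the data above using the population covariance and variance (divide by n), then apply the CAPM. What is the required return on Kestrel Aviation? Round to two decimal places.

7.20%

Mean R_i = (-6.5 − 1.4 + 0.9 + 0.2 − 0.1 − 5.3 + 3.1) / 7 = -1.3000%
Mean R_m = (-3.1 + 2.5 + 0.5 + 3.6 − 6.0 − 8.2 + 9.8) / 7 = -0.1286%
Σ(R_i − R̄_i)(R_m − R̄_m) = 91.0900  ⇒  Cov = 91.0900 / 7 = 13.0129
Σ(R_m − R̄_m)² = 228.2343  ⇒  Var(R_m) = 228.2343 / 7 = 32.6049
β = Cov / Var(R_m) = 13.0129 / 32.6049 = 0.3991
E(R) = R_f + β × MRP = 5.0% + 0.3991 × 5.5% = 7.20%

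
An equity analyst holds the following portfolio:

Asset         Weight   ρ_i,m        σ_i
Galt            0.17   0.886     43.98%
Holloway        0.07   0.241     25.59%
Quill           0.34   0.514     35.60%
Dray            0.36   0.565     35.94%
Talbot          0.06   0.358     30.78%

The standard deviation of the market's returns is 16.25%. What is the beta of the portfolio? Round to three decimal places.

1.308

β_Galt = 0.886 × 43.98% / 16.25% = 2.3979
β_Holloway = 0.241 × 25.59% / 16.25% = 0.3795
β_Quill = 0.514 × 35.60% / 16.25% = 1.1261
β_Dray = 0.565 × 35.94% / 16.25% = 1.2496
β_Talbot = 0.358 × 30.78% / 16.25% = 0.6781
β_P = Σ w_i β_i = 0.17×2.3979 + 0.07×0.3795 + 0.34×1.1261 + 0.36×1.2496 + 0.06×0.6781 = 1.3076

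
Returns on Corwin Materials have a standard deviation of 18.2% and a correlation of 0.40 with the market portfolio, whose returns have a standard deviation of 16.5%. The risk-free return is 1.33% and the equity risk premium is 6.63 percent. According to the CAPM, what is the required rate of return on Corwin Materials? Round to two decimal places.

β = ρ × σ_i / σ_m = 0.40 × 18.2% / 16.5% = 0.4412
E(R) = 1.33% + 0.4412 × 6.63% = 4.26%

4.26%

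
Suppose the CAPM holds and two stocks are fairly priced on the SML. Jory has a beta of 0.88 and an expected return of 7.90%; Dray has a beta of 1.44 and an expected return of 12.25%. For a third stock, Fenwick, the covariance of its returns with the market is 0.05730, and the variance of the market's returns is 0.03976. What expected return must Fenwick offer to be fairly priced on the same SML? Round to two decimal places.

12.26%

MRP = (12.25% − 7.90%) / (1.44 − 0.88) = 7.7679%
R_f = 7.90% − 0.88 × 7.7679% = 1.0642%
β_Fenwick = Cov / Var(R_m) = 0.05730 / 0.03976 = 1.4411
E(R_Fenwick) = R_f + β × MRP = 1.0642% + 1.4411 × 7.7679% = 12.26%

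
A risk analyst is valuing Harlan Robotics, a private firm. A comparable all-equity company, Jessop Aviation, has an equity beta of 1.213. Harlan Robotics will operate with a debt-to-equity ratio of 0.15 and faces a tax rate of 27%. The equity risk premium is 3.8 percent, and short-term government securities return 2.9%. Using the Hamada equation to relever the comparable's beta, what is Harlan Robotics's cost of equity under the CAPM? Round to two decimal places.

β_L = β_U × [1 + (1 − t)(D/E)] = 1.213 × [1 + (1 − 0.27) × 0.15]
    = 1.213 × [1 + 0.73 × 0.15] = 1.213 × 1.1095 = 1.3458
E(R) = R_f + β_L × MRP = 2.9% + 1.3458 × 3.8% = 8.01%

8.01%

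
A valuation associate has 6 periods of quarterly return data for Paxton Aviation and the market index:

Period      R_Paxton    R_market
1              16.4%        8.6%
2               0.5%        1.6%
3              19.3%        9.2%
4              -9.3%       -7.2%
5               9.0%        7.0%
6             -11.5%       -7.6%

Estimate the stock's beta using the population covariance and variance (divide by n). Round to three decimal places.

1.647

Mean R_i = (16.4 + 0.5 + 19.3 − 9.3 + 9.0 − 11.5) / 6 = 4.0667%
Mean R_m = (8.6 + 1.6 + 9.2 − 7.2 + 7.0 − 7.6) / 6 = 1.9333%
Σ(R_i − R̄_i)(R_m − R̄_m) = 489.5867  ⇒  Cov = 489.5867 / 6 = 81.5978
Σ(R_m − R̄_m)² = 297.3333  ⇒  Var(R_m) = 297.3333 / 6 = 49.5556
β = Cov / Var(R_m) = 81.5978 / 49.5556 = 1.6466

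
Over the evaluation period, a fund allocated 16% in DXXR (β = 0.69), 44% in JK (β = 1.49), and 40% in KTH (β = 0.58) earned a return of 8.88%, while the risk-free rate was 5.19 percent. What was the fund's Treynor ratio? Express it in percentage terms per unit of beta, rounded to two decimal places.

3.70%

β_P = 0.16×0.69 + 0.44×1.49 + 0.40×0.58 = 0.9980
Treynor = (R_P − R_f) / β_P = (8.88% − 5.19%) / 0.9980 = 3.69% / 0.9980 = 3.70%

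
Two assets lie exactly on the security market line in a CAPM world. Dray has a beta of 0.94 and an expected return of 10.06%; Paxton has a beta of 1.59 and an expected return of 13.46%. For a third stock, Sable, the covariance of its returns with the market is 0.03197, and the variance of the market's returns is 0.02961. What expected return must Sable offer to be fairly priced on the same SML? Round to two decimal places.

10.79%

MRP = (13.46% − 10.06%) / (1.59 − 0.94) = 5.2308%
R_f = 10.06% − 0.94 × 5.2308% = 5.1430%
β_Sable = Cov / Var(R_m) = 0.03197 / 0.02961 = 1.0797
E(R_Sable) = R_f + β × MRP = 5.1430% + 1.0797 × 5.2308% = 10.79%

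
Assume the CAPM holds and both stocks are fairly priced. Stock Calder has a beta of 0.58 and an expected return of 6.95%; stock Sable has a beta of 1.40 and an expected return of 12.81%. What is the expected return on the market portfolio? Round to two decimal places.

9.95%

Both satisfy E(R) = R_f + β·MRP, so the slope of the SML is
MRP = (12.81% − 6.95%) / (1.40 − 0.58) = 5.86% / 0.82 = 7.1463%
R_f = E(R_Calder) − β_Calder·MRP = 6.95% − 0.58 × 7.1463% = 2.8051%
E(R_m) = R_f + MRP = 2.8051% + 7.1463% = 9.95%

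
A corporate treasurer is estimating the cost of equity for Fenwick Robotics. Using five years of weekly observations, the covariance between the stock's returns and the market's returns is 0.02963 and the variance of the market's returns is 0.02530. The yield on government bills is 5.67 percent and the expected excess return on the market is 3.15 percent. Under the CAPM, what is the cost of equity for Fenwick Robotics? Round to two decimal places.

β = Cov(R_i, R_m) / Var(R_m) = 0.02963 / 0.02530 = 1.1711
E(R) = R_f + β × MRP = 5.67% + 1.1711 × 3.15% = 9.36%

9.36%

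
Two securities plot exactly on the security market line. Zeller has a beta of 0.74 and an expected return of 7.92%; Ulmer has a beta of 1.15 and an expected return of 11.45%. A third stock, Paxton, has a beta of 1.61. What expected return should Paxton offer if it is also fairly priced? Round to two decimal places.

MRP (SML slope) = (11.45% − 7.92%) / (1.15 − 0.74) = 3.53% / 0.41 = 8.6098%
R_f (intercept) = 7.92% − 0.74 × 8.6098% = 1.5487%
E(R_Paxton) = R_f + β × MRP = 1.5487% + 1.61 × 8.6098% = 15.41%

15.41%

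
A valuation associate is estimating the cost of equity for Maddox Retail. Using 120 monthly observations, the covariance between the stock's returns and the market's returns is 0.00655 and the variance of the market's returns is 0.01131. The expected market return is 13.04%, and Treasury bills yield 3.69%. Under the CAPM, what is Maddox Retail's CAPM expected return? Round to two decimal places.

9.10%

β = Cov(R_i, R_m) / Var(R_m) = 0.00655 / 0.01131 = 0.5791
MRP = 13.04% − 3.69% = 9.35%
E(R) = R_f + β × MRP = 3.69% + 0.5791 × 9.35% = 9.10%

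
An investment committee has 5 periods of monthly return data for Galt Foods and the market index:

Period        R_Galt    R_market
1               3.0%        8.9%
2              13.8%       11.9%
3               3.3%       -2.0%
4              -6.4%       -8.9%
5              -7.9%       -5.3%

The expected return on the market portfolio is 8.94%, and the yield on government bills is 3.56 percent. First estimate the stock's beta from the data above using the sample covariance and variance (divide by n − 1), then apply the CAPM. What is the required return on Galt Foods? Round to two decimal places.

Mean R_i = (3.0 + 13.8 + 3.3 − 6.4 − 7.9) / 5 = 1.1600%
Mean R_m = (8.9 + 11.9 − 2.0 − 8.9 − 5.3) / 5 = 0.9200%
Σ(R_i − R̄_i)(R_m − R̄_m) = 277.8140  ⇒  Cov = 277.8140 / 4 = 69.4535
Σ(R_m − R̄_m)² = 327.8880  ⇒  Var(R_m) = 327.8880 / 4 = 81.9720
β = Cov / Var(R_m) = 69.4535 / 81.9720 = 0.8473
MRP = 8.94% − 3.56% = 5.38%
E(R) = R_f + β × MRP = 3.56% + 0.8473 × 5.38% = 8.12%

8.12%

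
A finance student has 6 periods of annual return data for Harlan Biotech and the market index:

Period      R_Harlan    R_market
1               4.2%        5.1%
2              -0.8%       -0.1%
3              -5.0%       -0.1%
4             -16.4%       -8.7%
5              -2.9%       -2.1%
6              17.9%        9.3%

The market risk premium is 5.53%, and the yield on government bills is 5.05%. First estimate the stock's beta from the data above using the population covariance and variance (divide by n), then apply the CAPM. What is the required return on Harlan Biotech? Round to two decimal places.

Mean R_i = (4.2 − 0.8 − 5.0 − 16.4 − 2.9 + 17.9) / 6 = -0.5000%
Mean R_m = (5.1 − 0.1 − 0.1 − 8.7 − 2.1 + 9.3) / 6 = 0.5667%
Σ(R_i − R̄_i)(R_m − R̄_m) = 338.9400  ⇒  Cov = 338.9400 / 6 = 56.4900
Σ(R_m − R̄_m)² = 190.6933  ⇒  Var(R_m) = 190.6933 / 6 = 31.7822
β = Cov / Var(R_m) = 56.4900 / 31.7822 = 1.7774
E(R) = R_f + β × MRP = 5.05% + 1.7774 × 5.53% = 14.88%

14.88%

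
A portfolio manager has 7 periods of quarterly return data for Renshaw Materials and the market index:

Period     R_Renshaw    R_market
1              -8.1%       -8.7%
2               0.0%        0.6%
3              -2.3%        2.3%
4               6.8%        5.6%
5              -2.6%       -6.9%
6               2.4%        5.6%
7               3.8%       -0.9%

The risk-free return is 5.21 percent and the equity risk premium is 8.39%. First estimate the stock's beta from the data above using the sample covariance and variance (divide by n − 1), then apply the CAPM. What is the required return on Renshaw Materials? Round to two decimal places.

Mean R_i = (-8.1 + 0.0 − 2.3 + 6.8 − 2.6 + 2.4 + 3.8) / 7 = 0.0000%
Mean R_m = (-8.7 + 0.6 + 2.3 + 5.6 − 6.9 + 5.6 − 0.9) / 7 = -0.3429%
Σ(R_i − R̄_i)(R_m − R̄_m) = 131.2200  ⇒  Cov = 131.2200 / 6 = 21.8700
Σ(R_m − R̄_m)² = 191.6571  ⇒  Var(R_m) = 191.6571 / 6 = 31.9429
β = Cov / Var(R_m) = 21.8700 / 31.9429 = 0.6847
E(R) = R_f + β × MRP = 5.21% + 0.6847 × 8.39% = 10.95%

10.95%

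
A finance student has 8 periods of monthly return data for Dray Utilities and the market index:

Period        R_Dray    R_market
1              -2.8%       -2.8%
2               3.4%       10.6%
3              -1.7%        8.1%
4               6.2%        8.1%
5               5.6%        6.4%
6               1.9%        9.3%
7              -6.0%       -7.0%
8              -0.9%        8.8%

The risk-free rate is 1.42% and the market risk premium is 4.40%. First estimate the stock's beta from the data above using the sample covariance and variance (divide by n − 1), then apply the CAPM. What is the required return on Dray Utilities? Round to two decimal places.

Mean R_i = (-2.8 + 3.4 − 1.7 + 6.2 + 5.6 + 1.9 − 6.0 − 0.9) / 8 = 0.7125%
Mean R_m = (-2.8 + 10.6 + 8.1 + 8.1 + 6.4 + 9.3 − 7.0 + 8.8) / 8 = 5.1875%
Σ(R_i − R̄_i)(R_m − R̄_m) = 138.3513  ⇒  Cov = 138.3513 / 7 = 19.7645
Σ(R_m − R̄_m)² = 290.0288  ⇒  Var(R_m) = 290.0288 / 7 = 41.4327
β = Cov / Var(R_m) = 19.7645 / 41.4327 = 0.4770
E(R) = R_f + β × MRP = 1.42% + 0.4770 × 4.40% = 3.52%

3.52%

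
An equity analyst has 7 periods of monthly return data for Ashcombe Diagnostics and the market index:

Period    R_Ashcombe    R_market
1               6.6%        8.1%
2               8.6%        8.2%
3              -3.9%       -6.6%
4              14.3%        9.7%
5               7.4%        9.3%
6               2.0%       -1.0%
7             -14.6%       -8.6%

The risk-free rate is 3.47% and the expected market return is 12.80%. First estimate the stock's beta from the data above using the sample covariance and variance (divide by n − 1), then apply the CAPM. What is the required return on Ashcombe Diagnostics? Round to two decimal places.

13.91%

Mean R_i = (6.6 + 8.6 − 3.9 + 14.3 + 7.4 + 2.0 − 14.6) / 7 = 2.9143%
Mean R_m = (8.1 + 8.2 − 6.6 + 9.7 + 9.3 − 1.0 − 8.6) / 7 = 2.7286%
Σ(R_i − R̄_i)(R_m − R̄_m) = 425.1471  ⇒  Cov = 425.1471 / 6 = 70.8579
Σ(R_m − R̄_m)² = 379.8343  ⇒  Var(R_m) = 379.8343 / 6 = 63.3057
β = Cov / Var(R_m) = 70.8579 / 63.3057 = 1.1193
MRP = 12.80% − 3.47% = 9.33%
E(R) = R_f + β × MRP = 3.47% + 1.1193 × 9.33% = 13.91%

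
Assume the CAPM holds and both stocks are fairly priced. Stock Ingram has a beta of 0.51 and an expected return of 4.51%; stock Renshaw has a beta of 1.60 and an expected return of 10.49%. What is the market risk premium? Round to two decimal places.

5.49%

Both satisfy E(R) = R_f + β·MRP, so the slope of the SML is
MRP = (10.49% − 4.51%) / (1.60 − 0.51) = 5.98% / 1.09 = 5.4862%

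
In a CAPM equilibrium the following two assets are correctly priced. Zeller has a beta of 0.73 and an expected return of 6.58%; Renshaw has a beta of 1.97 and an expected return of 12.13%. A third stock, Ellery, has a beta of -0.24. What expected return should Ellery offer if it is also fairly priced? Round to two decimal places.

2.24%

MRP (SML slope) = (12.13% − 6.58%) / (1.97 − 0.73) = 5.55% / 1.24 = 4.4758%
R_f (intercept) = 6.58% − 0.73 × 4.4758% = 3.3127%
E(R_Ellery) = R_f + β × MRP = 3.3127% + -0.24 × 4.4758% = 2.24%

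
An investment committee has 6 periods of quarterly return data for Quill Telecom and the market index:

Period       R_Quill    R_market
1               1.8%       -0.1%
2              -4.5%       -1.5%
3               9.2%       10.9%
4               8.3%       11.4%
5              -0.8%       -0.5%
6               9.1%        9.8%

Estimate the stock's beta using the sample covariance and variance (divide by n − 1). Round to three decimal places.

0.890

Mean R_i = (1.8 − 4.5 + 9.2 + 8.3 − 0.8 + 9.1) / 6 = 3.8500%
Mean R_m = (-0.1 − 1.5 + 10.9 + 11.4 − 0.5 + 9.8) / 6 = 5.0000%
Σ(R_i − R̄_i)(R_m − R̄_m) = 175.5500  ⇒  Cov = 175.5500 / 5 = 35.1100
Σ(R_m − R̄_m)² = 197.3200  ⇒  Var(R_m) = 197.3200 / 5 = 39.4640
β = Cov / Var(R_m) = 35.1100 / 39.4640 = 0.8897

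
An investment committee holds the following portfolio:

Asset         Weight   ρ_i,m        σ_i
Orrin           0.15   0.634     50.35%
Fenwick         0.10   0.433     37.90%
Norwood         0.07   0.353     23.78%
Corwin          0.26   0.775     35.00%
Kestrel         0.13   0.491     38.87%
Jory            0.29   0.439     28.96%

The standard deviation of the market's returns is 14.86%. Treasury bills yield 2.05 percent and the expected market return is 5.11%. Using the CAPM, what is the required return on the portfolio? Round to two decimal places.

6.22%

β_Orrin = 0.634 × 50.35% / 14.86% = 2.1482
β_Fenwick = 0.433 × 37.90% / 14.86% = 1.1044
β_Norwood = 0.353 × 23.78% / 14.86% = 0.5649
β_Corwin = 0.775 × 35.00% / 14.86% = 1.8254
β_Kestrel = 0.491 × 38.87% / 14.86% = 1.2843
β_Jory = 0.439 × 28.96% / 14.86% = 0.8555
β_P = Σ w_i β_i = 0.15×2.1482 + 0.10×1.1044 + 0.07×0.5649 + 0.26×1.8254 + 0.13×1.2843 + 0.29×0.8555 = 1.3619
MRP = 5.11% − 2.05% = 3.06%
E(R_P) = R_f + β_P × MRP = 2.05% + 1.3619 × 3.06% = 6.22%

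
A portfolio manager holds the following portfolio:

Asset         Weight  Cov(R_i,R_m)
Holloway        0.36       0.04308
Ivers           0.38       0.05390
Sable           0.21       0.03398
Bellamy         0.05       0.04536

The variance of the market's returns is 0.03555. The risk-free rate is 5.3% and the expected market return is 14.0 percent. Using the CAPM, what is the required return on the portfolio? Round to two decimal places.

16.41%

β_Holloway = 0.04308 / 0.03555 = 1.2118
β_Ivers = 0.05390 / 0.03555 = 1.5162
β_Sable = 0.03398 / 0.03555 = 0.9558
β_Bellamy = 0.04536 / 0.03555 = 1.2759
β_P = Σ w_i β_i = 0.36×1.2118 + 0.38×1.5162 + 0.21×0.9558 + 0.05×1.2759 = 1.2769
MRP = 14.0% − 5.3% = 8.70%
E(R_P) = R_f + β_P × MRP = 5.3% + 1.2769 × 8.7% = 16.41%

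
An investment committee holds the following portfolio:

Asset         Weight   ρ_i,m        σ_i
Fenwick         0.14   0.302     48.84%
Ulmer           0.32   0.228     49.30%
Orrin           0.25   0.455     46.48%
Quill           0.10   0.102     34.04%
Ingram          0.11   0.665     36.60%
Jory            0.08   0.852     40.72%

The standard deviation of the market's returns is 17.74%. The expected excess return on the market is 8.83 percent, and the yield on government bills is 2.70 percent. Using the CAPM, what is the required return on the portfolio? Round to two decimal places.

11.04%

β_Fenwick = 0.302 × 48.84% / 17.74% = 0.8314
β_Ulmer = 0.228 × 49.30% / 17.74% = 0.6336
β_Orrin = 0.455 × 46.48% / 17.74% = 1.1921
β_Quill = 0.102 × 34.04% / 17.74% = 0.1957
β_Ingram = 0.665 × 36.60% / 17.74% = 1.3720
β_Jory = 0.852 × 40.72% / 17.74% = 1.9557
β_P = Σ w_i β_i = 0.14×0.8314 + 0.32×0.6336 + 0.25×1.1921 + 0.10×0.1957 + 0.11×1.3720 + 0.08×1.9557 = 0.9441
E(R_P) = R_f + β_P × MRP = 2.70% + 0.9441 × 8.83% = 11.04%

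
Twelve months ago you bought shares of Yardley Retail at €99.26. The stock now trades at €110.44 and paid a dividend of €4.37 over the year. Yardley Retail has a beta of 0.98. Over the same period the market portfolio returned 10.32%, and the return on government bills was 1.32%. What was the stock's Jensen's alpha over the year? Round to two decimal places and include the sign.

Realised HPR = (P1 + D1 − P0) / P0 = (110.44 + 4.37 − 99.26) / 99.26 = 15.55 / 99.26 = 15.6659%
MRP = 10.32% − 1.32% = 9.00%
CAPM required = R_f + β·MRP = 1.32% + 0.98 × 9.00% = 10.1400%
α = realised − required = 15.6659% − 10.1400% = +5.53%

+5.53%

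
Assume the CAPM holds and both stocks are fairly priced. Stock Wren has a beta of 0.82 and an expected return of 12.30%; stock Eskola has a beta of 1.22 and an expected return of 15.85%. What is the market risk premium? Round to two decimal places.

8.88%

Both satisfy E(R) = R_f + β·MRP, so the slope of the SML is
MRP = (15.85% − 12.30%) / (1.22 − 0.82) = 3.55% / 0.40 = 8.8750%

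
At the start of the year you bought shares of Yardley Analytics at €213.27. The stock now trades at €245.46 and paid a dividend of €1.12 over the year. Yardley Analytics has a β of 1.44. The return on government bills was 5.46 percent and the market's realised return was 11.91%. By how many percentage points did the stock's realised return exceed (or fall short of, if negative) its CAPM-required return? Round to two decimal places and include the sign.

Realised HPR = (P1 + D1 − P0) / P0 = (245.46 + 1.12 − 213.27) / 213.27 = 33.31 / 213.27 = 15.6187%
MRP = 11.91% − 5.46% = 6.45%
CAPM required = R_f + β·MRP = 5.46% + 1.44 × 6.45% = 14.7480%
α = realised − required = 15.6187% − 14.7480% = +0.87%

+0.87%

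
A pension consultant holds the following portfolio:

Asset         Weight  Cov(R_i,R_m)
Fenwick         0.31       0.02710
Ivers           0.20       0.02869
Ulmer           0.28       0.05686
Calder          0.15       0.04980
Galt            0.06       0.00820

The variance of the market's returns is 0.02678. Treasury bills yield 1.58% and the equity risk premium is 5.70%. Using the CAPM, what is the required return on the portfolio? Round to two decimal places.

β_Fenwick = 0.02710 / 0.02678 = 1.0119
β_Ivers = 0.02869 / 0.02678 = 1.0713
β_Ulmer = 0.05686 / 0.02678 = 2.1232
β_Calder = 0.04980 / 0.02678 = 1.8596
β_Galt = 0.00820 / 0.02678 = 0.3062
β_P = Σ w_i β_i = 0.31×1.0119 + 0.20×1.0713 + 0.28×2.1232 + 0.15×1.8596 + 0.06×0.3062 = 1.4198
E(R_P) = R_f + β_P × MRP = 1.58% + 1.4198 × 5.70% = 9.67%

9.67%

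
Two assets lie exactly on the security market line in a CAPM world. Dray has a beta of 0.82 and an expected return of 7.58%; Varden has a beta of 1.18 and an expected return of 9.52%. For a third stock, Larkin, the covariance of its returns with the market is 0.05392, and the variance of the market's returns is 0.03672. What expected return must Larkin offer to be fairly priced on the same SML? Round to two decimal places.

MRP = (9.52% − 7.58%) / (1.18 − 0.82) = 5.3889%
R_f = 7.58% − 0.82 × 5.3889% = 3.1611%
β_Larkin = Cov / Var(R_m) = 0.05392 / 0.03672 = 1.4684
E(R_Larkin) = R_f + β × MRP = 3.1611% + 1.4684 × 5.3889% = 11.07%

11.07%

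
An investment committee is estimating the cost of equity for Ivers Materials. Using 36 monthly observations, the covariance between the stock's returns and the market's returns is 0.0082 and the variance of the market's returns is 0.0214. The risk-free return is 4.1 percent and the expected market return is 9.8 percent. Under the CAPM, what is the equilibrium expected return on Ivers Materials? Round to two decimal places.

β = Cov(R_i, R_m) / Var(R_m) = 0.0082 / 0.0214 = 0.3832
MRP = 9.8% − 4.1% = 5.70%
E(R) = R_f + β × MRP = 4.1% + 0.3832 × 5.7% = 6.28%

6.28%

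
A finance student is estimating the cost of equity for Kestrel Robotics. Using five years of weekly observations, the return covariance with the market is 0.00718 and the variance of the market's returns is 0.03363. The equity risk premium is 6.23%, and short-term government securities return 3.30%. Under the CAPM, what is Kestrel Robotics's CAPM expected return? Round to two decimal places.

4.63%

β = Cov(R_i, R_m) / Var(R_m) = 0.00718 / 0.03363 = 0.2135
E(R) = R_f + β × MRP = 3.30% + 0.2135 × 6.23% = 4.63%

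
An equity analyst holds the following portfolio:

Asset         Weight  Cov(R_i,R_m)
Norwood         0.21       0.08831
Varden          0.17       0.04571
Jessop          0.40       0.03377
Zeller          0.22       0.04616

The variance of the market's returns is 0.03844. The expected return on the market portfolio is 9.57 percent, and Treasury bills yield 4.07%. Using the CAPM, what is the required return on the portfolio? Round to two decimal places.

11.22%

β_Norwood = 0.08831 / 0.03844 = 2.2973
β_Varden = 0.04571 / 0.03844 = 1.1891
β_Jessop = 0.03377 / 0.03844 = 0.8785
β_Zeller = 0.04616 / 0.03844 = 1.2008
β_P = Σ w_i β_i = 0.21×2.2973 + 0.17×1.1891 + 0.40×0.8785 + 0.22×1.2008 = 1.3002
MRP = 9.57% − 4.07% = 5.50%
E(R_P) = R_f + β_P × MRP = 4.07% + 1.3002 × 5.50% = 11.22%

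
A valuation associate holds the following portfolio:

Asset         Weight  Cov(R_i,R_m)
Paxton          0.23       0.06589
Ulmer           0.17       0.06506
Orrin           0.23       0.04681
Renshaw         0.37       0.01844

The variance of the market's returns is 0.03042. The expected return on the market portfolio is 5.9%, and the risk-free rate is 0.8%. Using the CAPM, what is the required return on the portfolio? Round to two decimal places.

β_Paxton = 0.06589 / 0.03042 = 2.1660
β_Ulmer = 0.06506 / 0.03042 = 2.1387
β_Orrin = 0.04681 / 0.03042 = 1.5388
β_Renshaw = 0.01844 / 0.03042 = 0.6062
β_P = Σ w_i β_i = 0.23×2.1660 + 0.17×2.1387 + 0.23×1.5388 + 0.37×0.6062 = 1.4400
MRP = 5.9% − 0.8% = 5.10%
E(R_P) = R_f + β_P × MRP = 0.8% + 1.4400 × 5.1% = 8.14%

8.14%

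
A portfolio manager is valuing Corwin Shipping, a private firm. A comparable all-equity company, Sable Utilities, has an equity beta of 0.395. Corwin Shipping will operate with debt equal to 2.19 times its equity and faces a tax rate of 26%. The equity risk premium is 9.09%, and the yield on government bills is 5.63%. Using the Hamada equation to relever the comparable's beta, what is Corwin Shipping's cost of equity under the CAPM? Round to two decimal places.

15.04%

β_L = β_U × [1 + (1 − t)(D/E)] = 0.395 × [1 + (1 − 0.26) × 2.19]
    = 0.395 × [1 + 0.74 × 2.19] = 0.395 × 2.6206 = 1.0351
E(R) = R_f + β_L × MRP = 5.63% + 1.0351 × 9.09% = 15.04%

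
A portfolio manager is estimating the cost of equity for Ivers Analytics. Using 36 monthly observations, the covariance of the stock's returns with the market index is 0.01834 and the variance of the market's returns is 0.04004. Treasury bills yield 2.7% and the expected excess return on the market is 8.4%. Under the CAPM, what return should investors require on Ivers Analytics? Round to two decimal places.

6.55%

β = Cov(R_i, R_m) / Var(R_m) = 0.01834 / 0.04004 = 0.4580
E(R) = R_f + β × MRP = 2.7% + 0.4580 × 8.4% = 6.55%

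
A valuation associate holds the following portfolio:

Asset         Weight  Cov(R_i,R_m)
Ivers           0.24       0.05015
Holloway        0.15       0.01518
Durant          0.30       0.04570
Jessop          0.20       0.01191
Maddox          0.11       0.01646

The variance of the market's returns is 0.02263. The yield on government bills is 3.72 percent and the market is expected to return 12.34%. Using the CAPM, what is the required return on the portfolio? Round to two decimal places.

β_Ivers = 0.05015 / 0.02263 = 2.2161
β_Holloway = 0.01518 / 0.02263 = 0.6708
β_Durant = 0.04570 / 0.02263 = 2.0194
β_Jessop = 0.01191 / 0.02263 = 0.5263
β_Maddox = 0.01646 / 0.02263 = 0.7274
β_P = Σ w_i β_i = 0.24×2.2161 + 0.15×0.6708 + 0.30×2.0194 + 0.20×0.5263 + 0.11×0.7274 = 1.4236
MRP = 12.34% − 3.72% = 8.62%
E(R_P) = R_f + β_P × MRP = 3.72% + 1.4236 × 8.62% = 15.99%

15.99%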